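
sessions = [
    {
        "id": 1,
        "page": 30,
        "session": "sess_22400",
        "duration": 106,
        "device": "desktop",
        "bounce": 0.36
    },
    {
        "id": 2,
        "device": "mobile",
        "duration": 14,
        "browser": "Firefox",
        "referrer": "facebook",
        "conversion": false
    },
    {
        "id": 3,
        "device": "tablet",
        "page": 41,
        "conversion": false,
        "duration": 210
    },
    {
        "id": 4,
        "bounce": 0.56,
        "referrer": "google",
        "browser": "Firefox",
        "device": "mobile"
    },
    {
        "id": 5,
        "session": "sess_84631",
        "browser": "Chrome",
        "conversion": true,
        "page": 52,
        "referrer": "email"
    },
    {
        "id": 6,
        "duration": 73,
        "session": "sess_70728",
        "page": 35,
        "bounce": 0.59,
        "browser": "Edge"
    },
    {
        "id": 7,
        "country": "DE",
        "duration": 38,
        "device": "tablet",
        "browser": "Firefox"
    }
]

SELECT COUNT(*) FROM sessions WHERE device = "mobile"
2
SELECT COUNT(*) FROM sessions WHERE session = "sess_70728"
1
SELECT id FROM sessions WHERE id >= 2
[2, 3, 4, 5, 6, 7]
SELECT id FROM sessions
[1, 2, 3, 4, 5, 6, 7]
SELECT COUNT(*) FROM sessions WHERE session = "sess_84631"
1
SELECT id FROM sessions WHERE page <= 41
[1, 3, 6]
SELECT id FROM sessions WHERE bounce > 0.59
[]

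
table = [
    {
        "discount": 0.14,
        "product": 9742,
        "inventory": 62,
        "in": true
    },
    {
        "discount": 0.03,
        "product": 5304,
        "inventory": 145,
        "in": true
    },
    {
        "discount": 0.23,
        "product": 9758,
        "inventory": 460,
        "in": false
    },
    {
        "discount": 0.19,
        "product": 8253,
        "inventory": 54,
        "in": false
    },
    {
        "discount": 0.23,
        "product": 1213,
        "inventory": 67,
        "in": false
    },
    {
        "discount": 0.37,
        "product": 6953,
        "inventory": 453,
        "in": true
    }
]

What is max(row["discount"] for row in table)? 0.37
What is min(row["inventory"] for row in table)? 54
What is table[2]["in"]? False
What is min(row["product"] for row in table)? 1213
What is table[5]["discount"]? 0.37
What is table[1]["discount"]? 0.03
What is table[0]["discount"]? 0.14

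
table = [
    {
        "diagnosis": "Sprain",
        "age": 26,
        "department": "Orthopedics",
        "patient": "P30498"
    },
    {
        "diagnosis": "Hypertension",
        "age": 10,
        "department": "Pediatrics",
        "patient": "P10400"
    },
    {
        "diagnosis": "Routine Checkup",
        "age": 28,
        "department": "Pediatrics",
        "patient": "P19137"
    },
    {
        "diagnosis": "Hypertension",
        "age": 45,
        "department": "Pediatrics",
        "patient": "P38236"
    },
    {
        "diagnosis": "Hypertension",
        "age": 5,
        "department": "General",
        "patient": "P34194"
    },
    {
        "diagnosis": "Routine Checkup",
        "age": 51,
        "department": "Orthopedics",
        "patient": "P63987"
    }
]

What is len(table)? 6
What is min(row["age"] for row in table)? 5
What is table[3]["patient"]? "P38236"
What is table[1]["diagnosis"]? "Hypertension"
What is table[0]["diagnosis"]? "Sprain"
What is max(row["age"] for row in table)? 51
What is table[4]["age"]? 5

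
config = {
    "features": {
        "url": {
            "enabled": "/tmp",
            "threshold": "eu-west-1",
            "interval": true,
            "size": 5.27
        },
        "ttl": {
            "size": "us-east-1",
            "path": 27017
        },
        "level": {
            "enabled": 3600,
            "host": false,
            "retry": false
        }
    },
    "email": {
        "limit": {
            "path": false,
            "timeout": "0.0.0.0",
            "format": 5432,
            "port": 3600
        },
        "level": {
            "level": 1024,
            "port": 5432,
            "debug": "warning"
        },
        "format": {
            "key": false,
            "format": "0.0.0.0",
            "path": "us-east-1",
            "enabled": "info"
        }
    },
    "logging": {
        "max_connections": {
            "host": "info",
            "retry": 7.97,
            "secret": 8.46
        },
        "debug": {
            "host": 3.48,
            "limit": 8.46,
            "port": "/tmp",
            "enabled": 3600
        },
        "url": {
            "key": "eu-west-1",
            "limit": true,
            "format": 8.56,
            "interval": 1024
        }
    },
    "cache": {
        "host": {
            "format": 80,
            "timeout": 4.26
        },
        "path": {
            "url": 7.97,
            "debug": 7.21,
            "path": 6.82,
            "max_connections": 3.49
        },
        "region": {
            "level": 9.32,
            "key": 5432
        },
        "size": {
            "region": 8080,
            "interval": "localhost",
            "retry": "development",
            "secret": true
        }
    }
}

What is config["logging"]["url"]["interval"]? 1024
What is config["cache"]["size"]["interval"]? "localhost"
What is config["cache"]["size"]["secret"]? True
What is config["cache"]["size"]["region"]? 8080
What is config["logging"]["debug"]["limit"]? 8.46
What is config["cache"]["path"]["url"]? 7.97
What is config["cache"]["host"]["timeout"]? 4.26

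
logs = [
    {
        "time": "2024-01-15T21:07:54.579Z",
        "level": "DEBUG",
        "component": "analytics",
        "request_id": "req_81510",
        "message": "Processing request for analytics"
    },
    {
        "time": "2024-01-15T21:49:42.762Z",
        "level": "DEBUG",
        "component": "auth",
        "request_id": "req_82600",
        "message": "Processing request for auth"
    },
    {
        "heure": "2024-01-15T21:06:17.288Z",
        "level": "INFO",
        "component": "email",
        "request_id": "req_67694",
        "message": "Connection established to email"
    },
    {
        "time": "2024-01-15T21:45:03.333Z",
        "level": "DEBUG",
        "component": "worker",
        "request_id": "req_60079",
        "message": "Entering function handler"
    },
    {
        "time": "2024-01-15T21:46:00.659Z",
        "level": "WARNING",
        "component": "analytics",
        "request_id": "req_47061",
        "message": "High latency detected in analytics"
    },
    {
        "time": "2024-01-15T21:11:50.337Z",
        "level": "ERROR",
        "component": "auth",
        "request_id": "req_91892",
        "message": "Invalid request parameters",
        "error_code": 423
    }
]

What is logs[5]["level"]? "ERROR"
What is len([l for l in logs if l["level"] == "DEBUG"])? 3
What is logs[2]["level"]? "INFO"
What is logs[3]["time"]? "2024-01-15T21:45:03.333Z"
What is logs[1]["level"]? "DEBUG"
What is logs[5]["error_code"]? 423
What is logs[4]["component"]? "analytics"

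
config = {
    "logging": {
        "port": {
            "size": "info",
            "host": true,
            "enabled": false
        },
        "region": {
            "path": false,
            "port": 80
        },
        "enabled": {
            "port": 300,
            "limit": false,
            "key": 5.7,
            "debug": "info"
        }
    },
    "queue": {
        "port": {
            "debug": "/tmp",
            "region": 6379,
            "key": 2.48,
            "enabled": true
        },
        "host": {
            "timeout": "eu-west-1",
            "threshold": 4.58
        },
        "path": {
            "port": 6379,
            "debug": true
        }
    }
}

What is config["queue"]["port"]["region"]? 6379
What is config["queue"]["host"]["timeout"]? "eu-west-1"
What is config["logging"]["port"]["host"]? True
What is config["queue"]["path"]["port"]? 6379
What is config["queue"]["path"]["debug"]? True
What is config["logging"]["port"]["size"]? "info"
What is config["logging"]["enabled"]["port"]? 300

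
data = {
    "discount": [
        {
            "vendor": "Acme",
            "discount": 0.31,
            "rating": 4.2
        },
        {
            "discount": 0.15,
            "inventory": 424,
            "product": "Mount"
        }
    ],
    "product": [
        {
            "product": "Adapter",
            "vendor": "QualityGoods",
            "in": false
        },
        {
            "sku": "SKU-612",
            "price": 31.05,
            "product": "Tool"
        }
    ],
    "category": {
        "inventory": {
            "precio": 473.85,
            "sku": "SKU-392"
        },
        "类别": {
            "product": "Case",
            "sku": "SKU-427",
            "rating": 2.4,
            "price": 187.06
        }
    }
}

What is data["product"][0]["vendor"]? "QualityGoods"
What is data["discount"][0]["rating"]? 4.2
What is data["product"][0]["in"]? False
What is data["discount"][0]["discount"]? 0.31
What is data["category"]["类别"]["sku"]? "SKU-427"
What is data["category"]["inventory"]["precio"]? 473.85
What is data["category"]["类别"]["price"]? 187.06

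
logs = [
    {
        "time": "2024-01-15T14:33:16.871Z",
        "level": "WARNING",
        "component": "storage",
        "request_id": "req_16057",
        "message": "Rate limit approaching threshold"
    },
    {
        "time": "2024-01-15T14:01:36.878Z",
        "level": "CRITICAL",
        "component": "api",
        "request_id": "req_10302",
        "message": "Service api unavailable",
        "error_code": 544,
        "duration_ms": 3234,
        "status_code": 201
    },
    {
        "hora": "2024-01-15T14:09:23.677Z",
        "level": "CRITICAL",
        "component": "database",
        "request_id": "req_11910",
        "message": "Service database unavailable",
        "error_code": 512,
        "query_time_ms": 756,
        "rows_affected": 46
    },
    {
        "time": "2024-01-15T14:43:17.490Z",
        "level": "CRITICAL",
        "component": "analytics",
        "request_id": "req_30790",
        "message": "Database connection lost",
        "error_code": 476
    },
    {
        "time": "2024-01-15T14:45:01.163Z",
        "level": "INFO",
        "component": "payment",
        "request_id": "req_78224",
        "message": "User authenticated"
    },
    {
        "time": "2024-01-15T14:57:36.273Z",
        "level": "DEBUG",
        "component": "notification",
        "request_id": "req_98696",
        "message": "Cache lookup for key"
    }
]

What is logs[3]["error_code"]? 476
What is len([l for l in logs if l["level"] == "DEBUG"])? 1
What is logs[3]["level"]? "CRITICAL"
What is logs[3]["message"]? "Database connection lost"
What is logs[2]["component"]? "database"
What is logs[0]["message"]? "Rate limit approaching threshold"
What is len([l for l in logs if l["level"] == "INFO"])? 1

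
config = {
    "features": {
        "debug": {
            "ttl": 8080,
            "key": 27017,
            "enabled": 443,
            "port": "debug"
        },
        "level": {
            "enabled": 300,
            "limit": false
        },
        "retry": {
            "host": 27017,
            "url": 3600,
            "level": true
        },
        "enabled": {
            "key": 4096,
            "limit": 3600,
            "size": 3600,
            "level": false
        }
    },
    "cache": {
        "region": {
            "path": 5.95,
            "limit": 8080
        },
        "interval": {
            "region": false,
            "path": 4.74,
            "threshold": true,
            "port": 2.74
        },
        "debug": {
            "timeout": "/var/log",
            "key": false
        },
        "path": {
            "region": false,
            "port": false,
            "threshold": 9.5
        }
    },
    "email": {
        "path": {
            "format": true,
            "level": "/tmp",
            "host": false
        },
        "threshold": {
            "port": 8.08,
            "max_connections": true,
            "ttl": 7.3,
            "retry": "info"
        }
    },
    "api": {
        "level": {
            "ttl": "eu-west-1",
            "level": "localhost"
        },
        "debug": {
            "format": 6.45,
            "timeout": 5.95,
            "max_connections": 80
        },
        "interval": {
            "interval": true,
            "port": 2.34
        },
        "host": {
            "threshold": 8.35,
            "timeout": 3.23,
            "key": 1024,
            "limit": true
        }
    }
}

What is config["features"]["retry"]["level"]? True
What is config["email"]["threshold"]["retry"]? "info"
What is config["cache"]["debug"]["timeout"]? "/var/log"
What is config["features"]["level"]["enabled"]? 300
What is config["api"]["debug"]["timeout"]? 5.95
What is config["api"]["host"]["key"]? 1024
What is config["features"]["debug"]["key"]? 27017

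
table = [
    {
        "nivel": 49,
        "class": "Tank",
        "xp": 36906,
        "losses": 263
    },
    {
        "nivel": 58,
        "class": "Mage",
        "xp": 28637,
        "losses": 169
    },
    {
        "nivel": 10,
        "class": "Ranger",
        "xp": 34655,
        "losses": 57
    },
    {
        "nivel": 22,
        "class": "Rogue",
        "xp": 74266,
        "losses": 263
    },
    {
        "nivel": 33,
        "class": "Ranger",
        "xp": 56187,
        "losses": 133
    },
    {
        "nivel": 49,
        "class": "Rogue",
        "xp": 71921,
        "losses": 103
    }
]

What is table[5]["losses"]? 103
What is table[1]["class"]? "Mage"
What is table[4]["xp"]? 56187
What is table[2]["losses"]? 57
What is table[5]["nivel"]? 49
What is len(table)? 6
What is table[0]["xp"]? 36906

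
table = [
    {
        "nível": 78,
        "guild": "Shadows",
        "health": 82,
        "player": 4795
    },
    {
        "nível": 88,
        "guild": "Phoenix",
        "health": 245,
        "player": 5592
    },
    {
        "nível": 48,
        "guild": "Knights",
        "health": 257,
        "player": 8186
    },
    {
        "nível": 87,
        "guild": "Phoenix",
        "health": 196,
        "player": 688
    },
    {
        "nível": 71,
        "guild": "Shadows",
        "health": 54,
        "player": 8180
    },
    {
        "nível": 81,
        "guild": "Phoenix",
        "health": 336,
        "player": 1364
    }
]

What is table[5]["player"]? 1364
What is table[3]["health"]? 196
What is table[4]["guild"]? "Shadows"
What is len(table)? 6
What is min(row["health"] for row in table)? 54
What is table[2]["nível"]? 48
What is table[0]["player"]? 4795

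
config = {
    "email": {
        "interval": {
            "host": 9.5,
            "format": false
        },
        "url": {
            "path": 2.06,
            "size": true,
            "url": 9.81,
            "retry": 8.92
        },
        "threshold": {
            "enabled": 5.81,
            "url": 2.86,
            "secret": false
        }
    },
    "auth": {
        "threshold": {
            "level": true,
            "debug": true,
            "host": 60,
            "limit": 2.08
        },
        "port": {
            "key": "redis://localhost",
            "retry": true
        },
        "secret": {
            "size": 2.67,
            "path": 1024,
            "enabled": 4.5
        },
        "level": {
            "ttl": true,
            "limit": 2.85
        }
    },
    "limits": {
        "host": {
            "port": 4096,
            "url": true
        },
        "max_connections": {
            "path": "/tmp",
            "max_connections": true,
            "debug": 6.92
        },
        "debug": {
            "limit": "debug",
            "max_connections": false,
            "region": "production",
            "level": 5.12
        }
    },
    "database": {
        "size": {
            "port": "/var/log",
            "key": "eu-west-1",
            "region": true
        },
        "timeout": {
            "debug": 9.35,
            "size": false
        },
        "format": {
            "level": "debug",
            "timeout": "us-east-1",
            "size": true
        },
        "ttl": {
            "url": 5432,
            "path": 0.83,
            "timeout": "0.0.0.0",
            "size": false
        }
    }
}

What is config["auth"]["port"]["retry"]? True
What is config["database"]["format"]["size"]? True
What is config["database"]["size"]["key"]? "eu-west-1"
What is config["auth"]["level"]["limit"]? 2.85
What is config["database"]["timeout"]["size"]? False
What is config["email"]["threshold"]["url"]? 2.86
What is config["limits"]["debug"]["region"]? "production"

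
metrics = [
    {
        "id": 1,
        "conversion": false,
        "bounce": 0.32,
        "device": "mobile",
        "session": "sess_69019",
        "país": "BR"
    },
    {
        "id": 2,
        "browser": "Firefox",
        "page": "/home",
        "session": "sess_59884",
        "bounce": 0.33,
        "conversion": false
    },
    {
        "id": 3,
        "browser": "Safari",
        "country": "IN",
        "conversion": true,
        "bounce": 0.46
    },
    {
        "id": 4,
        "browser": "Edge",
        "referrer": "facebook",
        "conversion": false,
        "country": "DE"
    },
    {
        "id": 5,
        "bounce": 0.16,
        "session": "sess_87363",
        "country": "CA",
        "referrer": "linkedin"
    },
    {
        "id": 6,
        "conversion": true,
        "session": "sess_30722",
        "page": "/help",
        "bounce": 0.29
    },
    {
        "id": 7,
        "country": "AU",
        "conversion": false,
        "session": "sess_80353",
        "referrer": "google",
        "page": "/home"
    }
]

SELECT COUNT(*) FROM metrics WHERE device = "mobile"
1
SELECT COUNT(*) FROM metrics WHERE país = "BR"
1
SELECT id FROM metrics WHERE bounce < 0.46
[1, 2, 5, 6]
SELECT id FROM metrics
[1, 2, 3, 4, 5, 6, 7]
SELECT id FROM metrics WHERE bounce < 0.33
[1, 5, 6]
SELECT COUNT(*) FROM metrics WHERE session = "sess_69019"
1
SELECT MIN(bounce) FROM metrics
0.16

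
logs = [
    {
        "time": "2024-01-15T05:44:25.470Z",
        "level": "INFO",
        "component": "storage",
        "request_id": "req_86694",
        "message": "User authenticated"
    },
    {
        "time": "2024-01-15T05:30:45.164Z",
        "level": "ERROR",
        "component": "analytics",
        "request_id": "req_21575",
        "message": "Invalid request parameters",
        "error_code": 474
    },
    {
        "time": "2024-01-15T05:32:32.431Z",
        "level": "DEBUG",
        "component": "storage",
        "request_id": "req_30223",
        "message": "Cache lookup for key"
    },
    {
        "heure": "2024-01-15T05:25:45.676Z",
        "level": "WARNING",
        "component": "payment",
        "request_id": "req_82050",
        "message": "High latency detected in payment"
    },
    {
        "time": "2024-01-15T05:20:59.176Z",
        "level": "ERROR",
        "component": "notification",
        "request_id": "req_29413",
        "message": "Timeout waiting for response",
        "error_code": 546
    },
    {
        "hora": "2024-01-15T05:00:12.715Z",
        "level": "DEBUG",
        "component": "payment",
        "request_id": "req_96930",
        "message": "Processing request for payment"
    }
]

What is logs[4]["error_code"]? 546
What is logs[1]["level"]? "ERROR"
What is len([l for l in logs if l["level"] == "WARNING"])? 1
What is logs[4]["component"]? "notification"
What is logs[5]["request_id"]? "req_96930"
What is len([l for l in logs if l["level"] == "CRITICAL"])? 0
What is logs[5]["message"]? "Processing request for payment"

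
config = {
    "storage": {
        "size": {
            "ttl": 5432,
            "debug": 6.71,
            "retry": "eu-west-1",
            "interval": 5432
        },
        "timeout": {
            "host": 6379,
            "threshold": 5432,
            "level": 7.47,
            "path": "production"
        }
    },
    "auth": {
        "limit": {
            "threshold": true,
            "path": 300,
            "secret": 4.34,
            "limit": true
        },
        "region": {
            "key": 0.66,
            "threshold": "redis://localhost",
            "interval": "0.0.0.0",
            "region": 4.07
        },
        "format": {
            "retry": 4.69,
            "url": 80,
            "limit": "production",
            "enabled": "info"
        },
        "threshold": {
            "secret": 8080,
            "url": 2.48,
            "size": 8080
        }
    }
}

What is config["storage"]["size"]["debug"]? 6.71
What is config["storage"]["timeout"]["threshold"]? 5432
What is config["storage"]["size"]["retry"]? "eu-west-1"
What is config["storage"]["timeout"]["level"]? 7.47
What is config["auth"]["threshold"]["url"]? 2.48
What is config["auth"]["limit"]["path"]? 300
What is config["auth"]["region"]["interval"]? "0.0.0.0"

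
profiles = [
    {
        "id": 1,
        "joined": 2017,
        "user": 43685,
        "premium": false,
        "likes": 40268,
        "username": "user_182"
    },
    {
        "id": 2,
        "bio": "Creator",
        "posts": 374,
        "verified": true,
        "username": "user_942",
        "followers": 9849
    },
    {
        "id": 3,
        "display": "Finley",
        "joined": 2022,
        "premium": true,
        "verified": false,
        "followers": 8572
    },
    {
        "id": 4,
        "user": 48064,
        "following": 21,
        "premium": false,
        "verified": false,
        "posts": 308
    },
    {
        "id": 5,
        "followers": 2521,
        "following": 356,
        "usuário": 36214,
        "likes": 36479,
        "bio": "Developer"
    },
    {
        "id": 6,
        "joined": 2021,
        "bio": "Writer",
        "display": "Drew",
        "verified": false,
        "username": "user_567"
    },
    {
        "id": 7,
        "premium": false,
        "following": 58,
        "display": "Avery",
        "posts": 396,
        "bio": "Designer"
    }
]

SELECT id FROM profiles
[1, 2, 3, 4, 5, 6, 7]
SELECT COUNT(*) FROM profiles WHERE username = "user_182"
1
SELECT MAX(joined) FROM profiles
2022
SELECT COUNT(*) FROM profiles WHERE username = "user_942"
1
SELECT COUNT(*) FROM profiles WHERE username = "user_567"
1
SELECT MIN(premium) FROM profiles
False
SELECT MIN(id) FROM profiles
1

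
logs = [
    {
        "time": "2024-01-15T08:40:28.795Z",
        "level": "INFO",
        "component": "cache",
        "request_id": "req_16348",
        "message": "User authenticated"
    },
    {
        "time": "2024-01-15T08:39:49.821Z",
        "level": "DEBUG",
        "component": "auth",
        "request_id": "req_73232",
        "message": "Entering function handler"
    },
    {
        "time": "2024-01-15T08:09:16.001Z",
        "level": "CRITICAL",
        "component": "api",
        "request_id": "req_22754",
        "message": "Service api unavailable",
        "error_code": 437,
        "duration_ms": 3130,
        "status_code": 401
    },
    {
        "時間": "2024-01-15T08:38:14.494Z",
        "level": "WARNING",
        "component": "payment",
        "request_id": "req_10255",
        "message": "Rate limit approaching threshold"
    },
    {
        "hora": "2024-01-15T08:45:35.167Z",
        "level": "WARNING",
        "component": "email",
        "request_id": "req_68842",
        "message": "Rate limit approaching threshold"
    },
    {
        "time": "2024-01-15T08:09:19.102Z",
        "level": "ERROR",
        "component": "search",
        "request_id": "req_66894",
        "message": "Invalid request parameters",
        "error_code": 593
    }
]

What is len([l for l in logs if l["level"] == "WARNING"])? 2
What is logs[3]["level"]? "WARNING"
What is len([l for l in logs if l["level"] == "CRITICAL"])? 1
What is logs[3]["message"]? "Rate limit approaching threshold"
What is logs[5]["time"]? "2024-01-15T08:09:19.102Z"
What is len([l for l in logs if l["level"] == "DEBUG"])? 1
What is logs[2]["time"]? "2024-01-15T08:09:16.001Z"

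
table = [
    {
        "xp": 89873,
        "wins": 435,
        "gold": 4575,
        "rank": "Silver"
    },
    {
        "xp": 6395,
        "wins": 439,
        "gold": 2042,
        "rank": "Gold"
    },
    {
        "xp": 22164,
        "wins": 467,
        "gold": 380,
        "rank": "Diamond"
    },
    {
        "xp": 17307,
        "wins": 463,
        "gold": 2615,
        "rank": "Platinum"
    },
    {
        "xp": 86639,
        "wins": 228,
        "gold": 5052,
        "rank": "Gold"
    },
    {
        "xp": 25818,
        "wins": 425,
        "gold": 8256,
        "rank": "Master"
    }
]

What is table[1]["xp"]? 6395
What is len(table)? 6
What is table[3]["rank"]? "Platinum"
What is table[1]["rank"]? "Gold"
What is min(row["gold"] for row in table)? 380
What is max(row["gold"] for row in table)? 8256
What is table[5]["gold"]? 8256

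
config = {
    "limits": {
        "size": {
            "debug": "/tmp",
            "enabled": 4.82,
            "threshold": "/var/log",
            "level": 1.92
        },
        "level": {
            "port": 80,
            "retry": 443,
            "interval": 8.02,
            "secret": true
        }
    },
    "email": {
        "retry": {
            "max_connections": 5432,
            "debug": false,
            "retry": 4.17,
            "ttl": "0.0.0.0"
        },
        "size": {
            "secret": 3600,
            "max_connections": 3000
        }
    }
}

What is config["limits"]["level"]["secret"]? True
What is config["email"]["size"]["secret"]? 3600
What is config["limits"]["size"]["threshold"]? "/var/log"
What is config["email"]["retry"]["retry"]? 4.17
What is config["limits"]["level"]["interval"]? 8.02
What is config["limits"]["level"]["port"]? 80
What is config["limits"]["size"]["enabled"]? 4.82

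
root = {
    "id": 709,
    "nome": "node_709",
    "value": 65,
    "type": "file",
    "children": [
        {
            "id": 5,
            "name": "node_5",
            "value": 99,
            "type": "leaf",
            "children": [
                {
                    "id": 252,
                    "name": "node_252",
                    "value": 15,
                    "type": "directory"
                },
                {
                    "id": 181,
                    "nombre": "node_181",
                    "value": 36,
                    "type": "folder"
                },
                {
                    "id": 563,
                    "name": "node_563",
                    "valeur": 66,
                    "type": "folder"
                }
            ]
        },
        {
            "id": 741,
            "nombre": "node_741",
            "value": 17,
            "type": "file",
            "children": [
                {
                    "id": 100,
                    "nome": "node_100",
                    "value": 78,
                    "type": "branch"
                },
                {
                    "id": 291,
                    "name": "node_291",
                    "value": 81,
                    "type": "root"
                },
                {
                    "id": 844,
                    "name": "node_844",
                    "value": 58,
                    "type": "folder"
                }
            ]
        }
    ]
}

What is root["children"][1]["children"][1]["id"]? 291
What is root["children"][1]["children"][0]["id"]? 100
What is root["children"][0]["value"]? 99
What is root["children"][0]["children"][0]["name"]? "node_252"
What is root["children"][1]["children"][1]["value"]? 81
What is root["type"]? "file"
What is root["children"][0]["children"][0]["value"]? 15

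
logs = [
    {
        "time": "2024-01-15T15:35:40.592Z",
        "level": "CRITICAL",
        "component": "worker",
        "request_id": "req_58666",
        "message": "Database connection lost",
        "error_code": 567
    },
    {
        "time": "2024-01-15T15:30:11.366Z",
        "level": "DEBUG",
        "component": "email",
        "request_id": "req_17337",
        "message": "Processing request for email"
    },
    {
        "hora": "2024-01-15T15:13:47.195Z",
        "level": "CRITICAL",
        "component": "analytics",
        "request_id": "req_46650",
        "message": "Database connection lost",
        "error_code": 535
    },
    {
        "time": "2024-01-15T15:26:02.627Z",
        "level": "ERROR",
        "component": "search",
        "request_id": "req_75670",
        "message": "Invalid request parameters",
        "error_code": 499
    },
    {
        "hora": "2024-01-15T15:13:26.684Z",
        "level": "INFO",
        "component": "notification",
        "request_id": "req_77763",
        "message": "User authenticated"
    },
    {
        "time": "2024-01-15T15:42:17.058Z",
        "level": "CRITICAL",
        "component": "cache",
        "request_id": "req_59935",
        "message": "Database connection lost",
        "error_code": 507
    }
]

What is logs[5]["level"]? "CRITICAL"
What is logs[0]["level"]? "CRITICAL"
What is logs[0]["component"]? "worker"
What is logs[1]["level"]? "DEBUG"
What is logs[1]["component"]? "email"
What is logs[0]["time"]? "2024-01-15T15:35:40.592Z"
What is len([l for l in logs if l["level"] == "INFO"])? 1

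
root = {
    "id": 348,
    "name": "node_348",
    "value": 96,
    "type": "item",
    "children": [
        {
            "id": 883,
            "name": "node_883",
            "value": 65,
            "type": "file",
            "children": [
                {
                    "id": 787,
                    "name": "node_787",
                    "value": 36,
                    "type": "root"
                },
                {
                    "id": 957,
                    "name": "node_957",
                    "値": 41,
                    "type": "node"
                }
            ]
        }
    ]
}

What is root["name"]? "node_348"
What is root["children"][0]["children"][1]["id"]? 957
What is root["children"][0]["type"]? "file"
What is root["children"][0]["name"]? "node_883"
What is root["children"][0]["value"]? 65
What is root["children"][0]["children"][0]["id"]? 787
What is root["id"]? 348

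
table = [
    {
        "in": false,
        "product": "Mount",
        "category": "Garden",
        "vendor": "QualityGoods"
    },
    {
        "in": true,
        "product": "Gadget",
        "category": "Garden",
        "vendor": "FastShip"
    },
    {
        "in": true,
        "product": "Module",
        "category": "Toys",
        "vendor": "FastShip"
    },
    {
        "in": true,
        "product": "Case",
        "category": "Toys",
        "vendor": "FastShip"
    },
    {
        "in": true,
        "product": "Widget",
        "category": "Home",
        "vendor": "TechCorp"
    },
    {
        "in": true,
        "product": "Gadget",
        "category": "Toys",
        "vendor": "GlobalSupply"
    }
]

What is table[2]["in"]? True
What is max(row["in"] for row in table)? True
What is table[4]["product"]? "Widget"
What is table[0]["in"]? False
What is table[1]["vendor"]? "FastShip"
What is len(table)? 6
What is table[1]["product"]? "Gadget"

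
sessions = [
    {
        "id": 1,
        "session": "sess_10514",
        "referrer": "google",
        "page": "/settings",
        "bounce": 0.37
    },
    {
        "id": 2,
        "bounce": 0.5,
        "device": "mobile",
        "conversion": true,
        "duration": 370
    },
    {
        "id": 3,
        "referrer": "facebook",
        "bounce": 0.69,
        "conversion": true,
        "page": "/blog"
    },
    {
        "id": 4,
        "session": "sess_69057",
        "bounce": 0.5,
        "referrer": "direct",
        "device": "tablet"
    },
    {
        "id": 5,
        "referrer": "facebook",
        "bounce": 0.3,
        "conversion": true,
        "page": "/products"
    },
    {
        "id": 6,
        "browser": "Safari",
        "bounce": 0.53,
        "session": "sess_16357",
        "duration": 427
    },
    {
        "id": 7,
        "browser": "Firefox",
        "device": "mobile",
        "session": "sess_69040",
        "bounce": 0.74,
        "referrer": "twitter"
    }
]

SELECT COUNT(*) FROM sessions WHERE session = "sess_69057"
1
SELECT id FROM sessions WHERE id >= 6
[6, 7]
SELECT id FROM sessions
[1, 2, 3, 4, 5, 6, 7]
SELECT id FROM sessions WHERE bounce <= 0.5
[1, 2, 4, 5]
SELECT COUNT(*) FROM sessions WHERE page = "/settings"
1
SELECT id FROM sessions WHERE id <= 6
[1, 2, 3, 4, 5, 6]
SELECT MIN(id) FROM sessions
1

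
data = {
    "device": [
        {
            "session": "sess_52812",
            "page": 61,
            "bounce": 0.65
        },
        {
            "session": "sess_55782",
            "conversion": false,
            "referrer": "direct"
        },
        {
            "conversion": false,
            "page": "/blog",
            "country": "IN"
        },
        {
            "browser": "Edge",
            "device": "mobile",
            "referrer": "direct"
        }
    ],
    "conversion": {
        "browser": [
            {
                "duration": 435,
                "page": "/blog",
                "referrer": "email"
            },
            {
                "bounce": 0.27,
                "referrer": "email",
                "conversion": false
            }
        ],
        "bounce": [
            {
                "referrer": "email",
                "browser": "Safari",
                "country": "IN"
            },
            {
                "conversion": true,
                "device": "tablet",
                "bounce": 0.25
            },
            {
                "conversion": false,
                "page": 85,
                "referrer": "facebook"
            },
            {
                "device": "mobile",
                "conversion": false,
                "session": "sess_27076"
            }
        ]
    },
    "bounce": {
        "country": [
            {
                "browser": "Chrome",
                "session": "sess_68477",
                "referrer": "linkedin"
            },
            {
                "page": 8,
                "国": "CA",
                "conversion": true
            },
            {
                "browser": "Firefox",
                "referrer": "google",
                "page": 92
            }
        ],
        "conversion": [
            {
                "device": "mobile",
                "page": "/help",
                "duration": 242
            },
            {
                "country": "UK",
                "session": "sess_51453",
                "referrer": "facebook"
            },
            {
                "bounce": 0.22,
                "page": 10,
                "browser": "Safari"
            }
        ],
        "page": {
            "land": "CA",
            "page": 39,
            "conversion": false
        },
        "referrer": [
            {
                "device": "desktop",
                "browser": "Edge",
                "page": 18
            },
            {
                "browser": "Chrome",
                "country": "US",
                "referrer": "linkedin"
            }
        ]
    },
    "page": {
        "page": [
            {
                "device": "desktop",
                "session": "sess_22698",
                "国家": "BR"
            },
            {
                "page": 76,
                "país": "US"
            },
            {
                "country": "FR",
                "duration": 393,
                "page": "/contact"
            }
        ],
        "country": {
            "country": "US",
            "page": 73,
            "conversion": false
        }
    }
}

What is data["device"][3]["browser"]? "Edge"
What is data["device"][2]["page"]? "/blog"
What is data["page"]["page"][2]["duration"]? 393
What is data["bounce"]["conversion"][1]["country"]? "UK"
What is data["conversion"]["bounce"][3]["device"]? "mobile"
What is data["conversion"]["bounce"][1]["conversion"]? True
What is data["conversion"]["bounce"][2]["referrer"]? "facebook"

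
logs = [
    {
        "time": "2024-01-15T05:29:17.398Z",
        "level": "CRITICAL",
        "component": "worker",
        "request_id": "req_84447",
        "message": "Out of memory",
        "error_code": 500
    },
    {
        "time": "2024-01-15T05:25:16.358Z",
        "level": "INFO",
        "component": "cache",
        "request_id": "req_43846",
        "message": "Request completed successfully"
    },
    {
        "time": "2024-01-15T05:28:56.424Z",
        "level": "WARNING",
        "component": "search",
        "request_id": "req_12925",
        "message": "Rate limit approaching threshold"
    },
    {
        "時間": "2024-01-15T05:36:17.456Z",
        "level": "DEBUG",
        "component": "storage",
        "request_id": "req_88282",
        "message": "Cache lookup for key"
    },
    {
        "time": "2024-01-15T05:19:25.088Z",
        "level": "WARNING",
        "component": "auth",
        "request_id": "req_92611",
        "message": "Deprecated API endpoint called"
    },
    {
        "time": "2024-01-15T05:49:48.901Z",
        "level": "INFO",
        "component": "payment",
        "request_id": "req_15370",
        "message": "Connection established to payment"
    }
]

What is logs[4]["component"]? "auth"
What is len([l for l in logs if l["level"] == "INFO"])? 2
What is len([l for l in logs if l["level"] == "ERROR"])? 0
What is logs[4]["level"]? "WARNING"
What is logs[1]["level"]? "INFO"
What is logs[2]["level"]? "WARNING"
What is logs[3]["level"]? "DEBUG"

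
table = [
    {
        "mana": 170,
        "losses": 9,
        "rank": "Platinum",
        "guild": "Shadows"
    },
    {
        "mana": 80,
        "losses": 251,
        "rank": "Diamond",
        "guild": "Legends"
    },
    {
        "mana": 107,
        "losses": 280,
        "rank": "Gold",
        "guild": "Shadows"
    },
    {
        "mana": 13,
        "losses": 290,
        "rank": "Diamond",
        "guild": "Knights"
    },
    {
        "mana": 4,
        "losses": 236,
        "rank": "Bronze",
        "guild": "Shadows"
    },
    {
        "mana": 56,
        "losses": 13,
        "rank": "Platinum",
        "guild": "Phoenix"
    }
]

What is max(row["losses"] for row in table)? 290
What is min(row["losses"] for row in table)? 9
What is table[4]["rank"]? "Bronze"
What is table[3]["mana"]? 13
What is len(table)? 6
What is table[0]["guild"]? "Shadows"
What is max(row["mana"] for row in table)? 170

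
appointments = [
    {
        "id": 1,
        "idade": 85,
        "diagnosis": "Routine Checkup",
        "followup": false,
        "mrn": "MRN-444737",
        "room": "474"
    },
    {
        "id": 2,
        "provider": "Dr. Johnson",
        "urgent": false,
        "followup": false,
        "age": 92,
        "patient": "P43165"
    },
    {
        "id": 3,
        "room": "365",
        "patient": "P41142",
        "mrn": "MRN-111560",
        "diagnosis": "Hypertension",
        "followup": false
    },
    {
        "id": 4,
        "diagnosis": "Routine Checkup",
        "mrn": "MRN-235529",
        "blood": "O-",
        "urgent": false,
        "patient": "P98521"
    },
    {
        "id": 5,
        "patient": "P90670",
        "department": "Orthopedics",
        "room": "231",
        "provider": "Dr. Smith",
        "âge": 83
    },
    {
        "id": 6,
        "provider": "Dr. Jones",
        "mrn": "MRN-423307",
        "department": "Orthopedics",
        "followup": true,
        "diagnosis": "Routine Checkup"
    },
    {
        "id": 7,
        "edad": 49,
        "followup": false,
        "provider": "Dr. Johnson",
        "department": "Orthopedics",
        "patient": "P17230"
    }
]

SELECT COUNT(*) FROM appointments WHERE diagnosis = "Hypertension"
1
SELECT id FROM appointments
[1, 2, 3, 4, 5, 6, 7]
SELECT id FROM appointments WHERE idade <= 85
[1]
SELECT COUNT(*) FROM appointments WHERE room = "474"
1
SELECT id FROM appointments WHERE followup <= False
[1, 2, 3, 7]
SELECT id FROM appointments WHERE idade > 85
[]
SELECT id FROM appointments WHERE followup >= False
[1, 2, 3, 6, 7]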